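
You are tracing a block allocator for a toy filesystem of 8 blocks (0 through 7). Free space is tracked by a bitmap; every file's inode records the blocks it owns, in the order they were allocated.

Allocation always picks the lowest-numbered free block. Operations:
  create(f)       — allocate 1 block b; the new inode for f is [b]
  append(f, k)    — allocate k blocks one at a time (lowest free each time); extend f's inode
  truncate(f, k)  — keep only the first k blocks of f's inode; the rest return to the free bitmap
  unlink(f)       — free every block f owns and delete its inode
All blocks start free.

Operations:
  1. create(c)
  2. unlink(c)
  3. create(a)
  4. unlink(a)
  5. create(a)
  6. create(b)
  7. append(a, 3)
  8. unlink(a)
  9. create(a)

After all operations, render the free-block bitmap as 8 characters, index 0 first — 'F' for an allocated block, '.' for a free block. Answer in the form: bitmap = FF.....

bitmap = FF......

after create(c) → c:[0]  free=[F.......]
after unlink(c) →   free=[........]
after create(a) → a:[0]  free=[F.......]
after unlink(a) →   free=[........]
after create(a) → a:[0]  free=[F.......]
after create(b) → a:[0], b:[1]  free=[FF......]
after append(a, 3) → a:[0, 2, 3, 4], b:[1]  free=[FFFFF...]
after unlink(a) → b:[1]  free=[.F......]
after create(a) → a:[0], b:[1]  free=[FF......]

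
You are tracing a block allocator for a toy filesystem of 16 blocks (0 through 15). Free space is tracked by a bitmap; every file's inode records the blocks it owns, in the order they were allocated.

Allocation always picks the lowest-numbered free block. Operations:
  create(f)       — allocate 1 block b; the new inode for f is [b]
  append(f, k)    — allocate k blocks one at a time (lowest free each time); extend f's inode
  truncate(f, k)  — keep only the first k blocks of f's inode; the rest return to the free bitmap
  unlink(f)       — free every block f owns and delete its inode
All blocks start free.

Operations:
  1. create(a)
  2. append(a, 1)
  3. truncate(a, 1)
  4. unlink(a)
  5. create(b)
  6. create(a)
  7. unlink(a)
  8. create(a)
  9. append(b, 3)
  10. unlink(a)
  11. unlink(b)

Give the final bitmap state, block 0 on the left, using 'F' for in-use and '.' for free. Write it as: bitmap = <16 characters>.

bitmap = ................

create(a): bitmap=F............... | a=[0]
append(a, 1): bitmap=FF.............. | a=[0, 1]
truncate(a, 1): bitmap=F............... | a=[0]
unlink(a): bitmap=................ | 
create(b): bitmap=F............... | b=[0]
create(a): bitmap=FF.............. | a=[1] b=[0]
unlink(a): bitmap=F............... | b=[0]
create(a): bitmap=FF.............. | a=[1] b=[0]
append(b, 3): bitmap=FFFFF........... | a=[1] b=[0, 2, 3, 4]
unlink(a): bitmap=F.FFF........... | b=[0, 2, 3, 4]
unlink(b): bitmap=................ | 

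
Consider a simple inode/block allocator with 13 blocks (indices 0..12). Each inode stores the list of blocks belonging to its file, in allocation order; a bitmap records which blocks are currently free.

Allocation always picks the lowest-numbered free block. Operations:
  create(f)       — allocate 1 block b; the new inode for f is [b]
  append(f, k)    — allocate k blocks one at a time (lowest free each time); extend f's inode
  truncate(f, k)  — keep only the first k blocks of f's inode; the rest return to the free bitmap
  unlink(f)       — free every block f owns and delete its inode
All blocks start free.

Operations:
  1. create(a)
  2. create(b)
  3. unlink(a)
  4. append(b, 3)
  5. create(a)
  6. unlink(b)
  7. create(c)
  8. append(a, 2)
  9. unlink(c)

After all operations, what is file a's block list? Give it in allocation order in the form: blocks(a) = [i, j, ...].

after create(a) → a:[0]  free=[F............]
after create(b) → a:[0], b:[1]  free=[FF...........]
after unlink(a) → b:[1]  free=[.F...........]
after append(b, 3) → b:[1, 0, 2, 3]  free=[FFFF.........]
after create(a) → a:[4], b:[1, 0, 2, 3]  free=[FFFFF........]
after unlink(b) → a:[4]  free=[....F........]
after create(c) → a:[4], c:[0]  free=[F...F........]
after append(a, 2) → a:[4, 1, 2], c:[0]  free=[FFF.F........]
after unlink(c) → a:[4, 1, 2]  free=[.FF.F........]

blocks(a) = [4, 1, 2]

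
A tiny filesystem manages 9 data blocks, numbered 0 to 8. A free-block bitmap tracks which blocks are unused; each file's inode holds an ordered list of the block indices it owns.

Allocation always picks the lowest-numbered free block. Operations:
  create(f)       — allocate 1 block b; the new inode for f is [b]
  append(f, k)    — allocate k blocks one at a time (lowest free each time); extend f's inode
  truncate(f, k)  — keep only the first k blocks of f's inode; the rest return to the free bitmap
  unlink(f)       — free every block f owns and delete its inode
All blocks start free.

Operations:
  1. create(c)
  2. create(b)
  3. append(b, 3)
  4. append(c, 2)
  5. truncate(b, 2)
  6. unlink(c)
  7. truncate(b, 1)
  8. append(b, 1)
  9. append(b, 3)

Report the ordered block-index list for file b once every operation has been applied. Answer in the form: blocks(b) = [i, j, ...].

[1] create(c) — c=0 (map F........)
[2] create(b) — b=1 c=0 (map FF.......)
[3] append(b, 3) — b=1,2,3,4 c=0 (map FFFFF....)
[4] append(c, 2) — b=1,2,3,4 c=0,5,6 (map FFFFFFF..)
[5] truncate(b, 2) — b=1,2 c=0,5,6 (map FFF..FF..)
[6] unlink(c) — b=1,2 (map .FF......)
[7] truncate(b, 1) — b=1 (map .F.......)
[8] append(b, 1) — b=1,0 (map FF.......)
[9] append(b, 3) — b=1,0,2,3,4 (map FFFFF....)

blocks(b) = [1, 0, 2, 3, 4]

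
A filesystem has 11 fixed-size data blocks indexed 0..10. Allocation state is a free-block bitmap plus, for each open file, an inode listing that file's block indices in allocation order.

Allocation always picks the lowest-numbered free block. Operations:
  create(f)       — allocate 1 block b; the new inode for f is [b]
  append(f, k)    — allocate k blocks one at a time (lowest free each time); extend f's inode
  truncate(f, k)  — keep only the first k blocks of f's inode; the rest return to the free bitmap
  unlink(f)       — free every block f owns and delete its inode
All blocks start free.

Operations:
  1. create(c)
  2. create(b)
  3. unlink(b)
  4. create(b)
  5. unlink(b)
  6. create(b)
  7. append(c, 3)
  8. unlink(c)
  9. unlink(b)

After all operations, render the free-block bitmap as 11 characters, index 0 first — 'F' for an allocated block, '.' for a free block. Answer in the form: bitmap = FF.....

create(c): bitmap=F.......... | c=[0]
create(b): bitmap=FF......... | b=[1] c=[0]
unlink(b): bitmap=F.......... | c=[0]
create(b): bitmap=FF......... | b=[1] c=[0]
unlink(b): bitmap=F.......... | c=[0]
create(b): bitmap=FF......... | b=[1] c=[0]
append(c, 3): bitmap=FFFFF...... | b=[1] c=[0, 2, 3, 4]
unlink(c): bitmap=.F......... | b=[1]
unlink(b): bitmap=........... | 

bitmap = ...........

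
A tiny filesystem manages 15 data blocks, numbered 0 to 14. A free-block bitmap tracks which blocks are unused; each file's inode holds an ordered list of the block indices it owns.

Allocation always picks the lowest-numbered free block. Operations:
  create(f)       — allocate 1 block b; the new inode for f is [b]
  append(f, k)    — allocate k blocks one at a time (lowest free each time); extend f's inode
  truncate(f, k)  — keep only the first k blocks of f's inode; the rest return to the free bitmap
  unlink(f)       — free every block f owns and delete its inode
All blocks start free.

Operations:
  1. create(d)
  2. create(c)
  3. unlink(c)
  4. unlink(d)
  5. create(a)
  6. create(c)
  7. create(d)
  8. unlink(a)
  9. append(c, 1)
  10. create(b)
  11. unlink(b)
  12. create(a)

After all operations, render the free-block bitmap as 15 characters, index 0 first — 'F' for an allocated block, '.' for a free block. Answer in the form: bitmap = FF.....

create(d): bitmap=F.............. | d=[0]
create(c): bitmap=FF............. | c=[1] d=[0]
unlink(c): bitmap=F.............. | d=[0]
unlink(d): bitmap=............... | 
create(a): bitmap=F.............. | a=[0]
create(c): bitmap=FF............. | a=[0] c=[1]
create(d): bitmap=FFF............ | a=[0] c=[1] d=[2]
unlink(a): bitmap=.FF............ | c=[1] d=[2]
append(c, 1): bitmap=FFF............ | c=[1, 0] d=[2]
create(b): bitmap=FFFF........... | b=[3] c=[1, 0] d=[2]
unlink(b): bitmap=FFF............ | c=[1, 0] d=[2]
create(a): bitmap=FFFF........... | a=[3] c=[1, 0] d=[2]

bitmap = FFFF...........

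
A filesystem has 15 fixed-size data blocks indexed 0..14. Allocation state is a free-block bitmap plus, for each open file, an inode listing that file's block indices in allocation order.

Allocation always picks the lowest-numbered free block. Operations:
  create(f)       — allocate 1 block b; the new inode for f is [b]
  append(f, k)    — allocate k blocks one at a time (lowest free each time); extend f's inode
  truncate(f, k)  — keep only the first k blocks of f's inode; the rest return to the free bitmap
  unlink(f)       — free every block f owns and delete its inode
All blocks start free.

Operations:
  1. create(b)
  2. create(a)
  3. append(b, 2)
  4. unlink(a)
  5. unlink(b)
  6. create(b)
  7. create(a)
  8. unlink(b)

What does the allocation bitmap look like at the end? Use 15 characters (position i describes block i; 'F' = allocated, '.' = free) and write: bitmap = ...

bitmap = .F.............

[1] create(b) — b=0 (map F..............)
[2] create(a) — a=1 b=0 (map FF.............)
[3] append(b, 2) — a=1 b=0,2,3 (map FFFF...........)
[4] unlink(a) — b=0,2,3 (map F.FF...........)
[5] unlink(b) —  (map ...............)
[6] create(b) — b=0 (map F..............)
[7] create(a) — a=1 b=0 (map FF.............)
[8] unlink(b) — a=1 (map .F.............)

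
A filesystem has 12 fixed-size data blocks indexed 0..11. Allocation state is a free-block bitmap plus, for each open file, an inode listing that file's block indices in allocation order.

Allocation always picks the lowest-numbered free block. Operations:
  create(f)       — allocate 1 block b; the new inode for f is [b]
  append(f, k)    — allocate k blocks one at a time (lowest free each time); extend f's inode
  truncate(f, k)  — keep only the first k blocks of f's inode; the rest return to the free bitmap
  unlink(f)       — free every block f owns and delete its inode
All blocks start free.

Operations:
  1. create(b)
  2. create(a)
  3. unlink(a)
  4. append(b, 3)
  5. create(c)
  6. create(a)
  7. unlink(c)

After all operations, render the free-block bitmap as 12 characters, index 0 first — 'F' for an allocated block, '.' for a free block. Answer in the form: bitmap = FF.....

[1] create(b) — b=0 (map F...........)
[2] create(a) — a=1 b=0 (map FF..........)
[3] unlink(a) — b=0 (map F...........)
[4] append(b, 3) — b=0,1,2,3 (map FFFF........)
[5] create(c) — b=0,1,2,3 c=4 (map FFFFF.......)
[6] create(a) — a=5 b=0,1,2,3 c=4 (map FFFFFF......)
[7] unlink(c) — a=5 b=0,1,2,3 (map FFFF.F......)

bitmap = FFFF.F......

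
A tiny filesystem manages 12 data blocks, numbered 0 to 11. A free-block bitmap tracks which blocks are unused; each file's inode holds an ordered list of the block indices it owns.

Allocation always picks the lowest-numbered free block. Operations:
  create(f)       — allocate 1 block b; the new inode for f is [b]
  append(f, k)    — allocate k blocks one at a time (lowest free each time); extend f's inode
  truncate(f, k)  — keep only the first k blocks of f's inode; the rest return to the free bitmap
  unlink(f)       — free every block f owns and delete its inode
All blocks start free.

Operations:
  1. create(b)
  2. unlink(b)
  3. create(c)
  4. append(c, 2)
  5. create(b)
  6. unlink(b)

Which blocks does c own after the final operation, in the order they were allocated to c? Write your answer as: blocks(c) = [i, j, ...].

blocks(c) = [0, 1, 2]

  1. create(b)  ⇒  F...........  {b→[0]}
  2. unlink(b)  ⇒  ............  {}
  3. create(c)  ⇒  F...........  {c→[0]}
  4. append(c, 2)  ⇒  FFF.........  {c→[0, 1, 2]}
  5. create(b)  ⇒  FFFF........  {b→[3]; c→[0, 1, 2]}
  6. unlink(b)  ⇒  FFF.........  {c→[0, 1, 2]}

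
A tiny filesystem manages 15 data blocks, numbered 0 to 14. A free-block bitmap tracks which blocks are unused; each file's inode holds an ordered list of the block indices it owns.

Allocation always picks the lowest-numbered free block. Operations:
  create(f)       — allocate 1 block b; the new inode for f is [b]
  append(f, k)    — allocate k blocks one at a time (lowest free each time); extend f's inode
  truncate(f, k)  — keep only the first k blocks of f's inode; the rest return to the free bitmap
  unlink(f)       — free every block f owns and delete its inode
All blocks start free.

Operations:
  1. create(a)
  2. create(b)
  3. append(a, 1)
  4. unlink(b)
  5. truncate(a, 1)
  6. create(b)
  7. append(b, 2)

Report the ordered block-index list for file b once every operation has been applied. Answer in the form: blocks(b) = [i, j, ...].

blocks(b) = [1, 2, 3]

[1] create(a) — a=0 (map F..............)
[2] create(b) — a=0 b=1 (map FF.............)
[3] append(a, 1) — a=0,2 b=1 (map FFF............)
[4] unlink(b) — a=0,2 (map F.F............)
[5] truncate(a, 1) — a=0 (map F..............)
[6] create(b) — a=0 b=1 (map FF.............)
[7] append(b, 2) — a=0 b=1,2,3 (map FFFF...........)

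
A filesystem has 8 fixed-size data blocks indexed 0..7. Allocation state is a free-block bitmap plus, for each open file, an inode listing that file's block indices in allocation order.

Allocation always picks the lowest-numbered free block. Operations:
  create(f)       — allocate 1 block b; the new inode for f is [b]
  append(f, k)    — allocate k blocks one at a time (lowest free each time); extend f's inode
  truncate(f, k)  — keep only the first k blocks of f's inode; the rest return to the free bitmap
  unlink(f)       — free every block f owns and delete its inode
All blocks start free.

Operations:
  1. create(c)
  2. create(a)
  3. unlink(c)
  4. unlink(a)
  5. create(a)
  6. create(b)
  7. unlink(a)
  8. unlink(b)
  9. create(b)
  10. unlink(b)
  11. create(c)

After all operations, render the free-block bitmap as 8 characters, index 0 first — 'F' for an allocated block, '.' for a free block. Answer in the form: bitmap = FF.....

bitmap = F.......

  1. create(c)  ⇒  F.......  {c→[0]}
  2. create(a)  ⇒  FF......  {a→[1]; c→[0]}
  3. unlink(c)  ⇒  .F......  {a→[1]}
  4. unlink(a)  ⇒  ........  {}
  5. create(a)  ⇒  F.......  {a→[0]}
  6. create(b)  ⇒  FF......  {a→[0]; b→[1]}
  7. unlink(a)  ⇒  .F......  {b→[1]}
  8. unlink(b)  ⇒  ........  {}
  9. create(b)  ⇒  F.......  {b→[0]}
  10. unlink(b)  ⇒  ........  {}
  11. create(c)  ⇒  F.......  {c→[0]}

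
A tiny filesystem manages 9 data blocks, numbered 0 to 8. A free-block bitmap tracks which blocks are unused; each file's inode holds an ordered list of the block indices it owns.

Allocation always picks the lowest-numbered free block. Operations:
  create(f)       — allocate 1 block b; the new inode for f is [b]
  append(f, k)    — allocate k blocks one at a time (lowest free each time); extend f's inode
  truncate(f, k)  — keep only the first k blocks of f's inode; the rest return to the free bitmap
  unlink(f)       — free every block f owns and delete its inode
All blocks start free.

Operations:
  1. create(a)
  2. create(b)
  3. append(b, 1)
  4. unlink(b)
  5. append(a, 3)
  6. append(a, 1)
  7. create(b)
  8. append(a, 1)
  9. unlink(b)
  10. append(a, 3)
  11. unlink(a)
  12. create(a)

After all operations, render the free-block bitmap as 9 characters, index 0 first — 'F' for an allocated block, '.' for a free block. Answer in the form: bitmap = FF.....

bitmap = F........

after create(a) → a:[0]  free=[F........]
after create(b) → a:[0], b:[1]  free=[FF.......]
after append(b, 1) → a:[0], b:[1, 2]  free=[FFF......]
after unlink(b) → a:[0]  free=[F........]
after append(a, 3) → a:[0, 1, 2, 3]  free=[FFFF.....]
after append(a, 1) → a:[0, 1, 2, 3, 4]  free=[FFFFF....]
after create(b) → a:[0, 1, 2, 3, 4], b:[5]  free=[FFFFFF...]
after append(a, 1) → a:[0, 1, 2, 3, 4, 6], b:[5]  free=[FFFFFFF..]
after unlink(b) → a:[0, 1, 2, 3, 4, 6]  free=[FFFFF.F..]
after append(a, 3) → a:[0, 1, 2, 3, 4, 6, 5, 7, 8]  free=[FFFFFFFFF]
after unlink(a) →   free=[.........]
after create(a) → a:[0]  free=[F........]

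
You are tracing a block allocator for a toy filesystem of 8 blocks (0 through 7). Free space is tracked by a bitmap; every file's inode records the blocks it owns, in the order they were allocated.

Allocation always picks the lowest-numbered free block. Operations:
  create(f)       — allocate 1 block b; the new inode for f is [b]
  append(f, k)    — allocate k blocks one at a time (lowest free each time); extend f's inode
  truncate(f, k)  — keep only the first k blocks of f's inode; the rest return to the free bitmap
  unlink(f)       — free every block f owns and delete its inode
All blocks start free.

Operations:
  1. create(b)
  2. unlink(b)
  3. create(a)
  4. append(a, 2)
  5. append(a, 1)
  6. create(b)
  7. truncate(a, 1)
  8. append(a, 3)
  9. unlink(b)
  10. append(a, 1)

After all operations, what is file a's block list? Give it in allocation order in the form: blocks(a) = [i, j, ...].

  1. create(b)  ⇒  F.......  {b→[0]}
  2. unlink(b)  ⇒  ........  {}
  3. create(a)  ⇒  F.......  {a→[0]}
  4. append(a, 2)  ⇒  FFF.....  {a→[0, 1, 2]}
  5. append(a, 1)  ⇒  FFFF....  {a→[0, 1, 2, 3]}
  6. create(b)  ⇒  FFFFF...  {a→[0, 1, 2, 3]; b→[4]}
  7. truncate(a, 1)  ⇒  F...F...  {a→[0]; b→[4]}
  8. append(a, 3)  ⇒  FFFFF...  {a→[0, 1, 2, 3]; b→[4]}
  9. unlink(b)  ⇒  FFFF....  {a→[0, 1, 2, 3]}
  10. append(a, 1)  ⇒  FFFFF...  {a→[0, 1, 2, 3, 4]}

blocks(a) = [0, 1, 2, 3, 4]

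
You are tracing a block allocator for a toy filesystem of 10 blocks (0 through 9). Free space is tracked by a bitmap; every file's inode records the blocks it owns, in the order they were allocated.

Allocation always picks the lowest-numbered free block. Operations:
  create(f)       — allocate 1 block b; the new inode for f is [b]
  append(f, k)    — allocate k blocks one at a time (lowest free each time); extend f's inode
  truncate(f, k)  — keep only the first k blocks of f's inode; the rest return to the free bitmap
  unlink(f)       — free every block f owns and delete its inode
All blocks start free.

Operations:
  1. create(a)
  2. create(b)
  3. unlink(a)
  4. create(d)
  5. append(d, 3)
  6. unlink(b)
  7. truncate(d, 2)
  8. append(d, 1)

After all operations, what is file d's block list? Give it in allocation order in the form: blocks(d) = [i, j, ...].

create(a): bitmap=F......... | a=[0]
create(b): bitmap=FF........ | a=[0] b=[1]
unlink(a): bitmap=.F........ | b=[1]
create(d): bitmap=FF........ | b=[1] d=[0]
append(d, 3): bitmap=FFFFF..... | b=[1] d=[0, 2, 3, 4]
unlink(b): bitmap=F.FFF..... | d=[0, 2, 3, 4]
truncate(d, 2): bitmap=F.F....... | d=[0, 2]
append(d, 1): bitmap=FFF....... | d=[0, 2, 1]

blocks(d) = [0, 2, 1]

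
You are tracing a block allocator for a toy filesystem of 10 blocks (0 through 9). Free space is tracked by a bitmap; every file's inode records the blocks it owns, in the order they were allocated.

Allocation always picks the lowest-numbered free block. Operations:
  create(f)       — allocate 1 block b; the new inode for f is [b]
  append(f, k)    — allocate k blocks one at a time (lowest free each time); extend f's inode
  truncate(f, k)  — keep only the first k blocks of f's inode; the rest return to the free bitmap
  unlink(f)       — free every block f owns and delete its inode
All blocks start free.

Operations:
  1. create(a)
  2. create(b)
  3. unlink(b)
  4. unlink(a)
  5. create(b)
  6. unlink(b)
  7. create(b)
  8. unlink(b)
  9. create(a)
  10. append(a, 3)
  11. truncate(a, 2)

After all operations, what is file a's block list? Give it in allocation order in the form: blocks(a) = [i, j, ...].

blocks(a) = [0, 1]

  1. create(a)  ⇒  F.........  {a→[0]}
  2. create(b)  ⇒  FF........  {a→[0]; b→[1]}
  3. unlink(b)  ⇒  F.........  {a→[0]}
  4. unlink(a)  ⇒  ..........  {}
  5. create(b)  ⇒  F.........  {b→[0]}
  6. unlink(b)  ⇒  ..........  {}
  7. create(b)  ⇒  F.........  {b→[0]}
  8. unlink(b)  ⇒  ..........  {}
  9. create(a)  ⇒  F.........  {a→[0]}
  10. append(a, 3)  ⇒  FFFF......  {a→[0, 1, 2, 3]}
  11. truncate(a, 2)  ⇒  FF........  {a→[0, 1]}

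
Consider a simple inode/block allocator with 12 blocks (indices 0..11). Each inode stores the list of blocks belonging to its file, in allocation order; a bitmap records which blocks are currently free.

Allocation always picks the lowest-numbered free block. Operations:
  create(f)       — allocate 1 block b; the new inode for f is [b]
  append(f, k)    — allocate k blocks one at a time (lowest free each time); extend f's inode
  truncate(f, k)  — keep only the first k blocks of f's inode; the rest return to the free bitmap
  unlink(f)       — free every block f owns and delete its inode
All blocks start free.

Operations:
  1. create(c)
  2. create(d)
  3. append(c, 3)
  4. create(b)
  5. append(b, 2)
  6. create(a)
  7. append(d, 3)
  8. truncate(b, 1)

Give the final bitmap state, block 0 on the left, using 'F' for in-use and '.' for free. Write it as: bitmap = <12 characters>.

create(c): bitmap=F........... | c=[0]
create(d): bitmap=FF.......... | c=[0] d=[1]
append(c, 3): bitmap=FFFFF....... | c=[0, 2, 3, 4] d=[1]
create(b): bitmap=FFFFFF...... | b=[5] c=[0, 2, 3, 4] d=[1]
append(b, 2): bitmap=FFFFFFFF.... | b=[5, 6, 7] c=[0, 2, 3, 4] d=[1]
create(a): bitmap=FFFFFFFFF... | a=[8] b=[5, 6, 7] c=[0, 2, 3, 4] d=[1]
append(d, 3): bitmap=FFFFFFFFFFFF | a=[8] b=[5, 6, 7] c=[0, 2, 3, 4] d=[1, 9, 10, 11]
truncate(b, 1): bitmap=FFFFFF..FFFF | a=[8] b=[5] c=[0, 2, 3, 4] d=[1, 9, 10, 11]

bitmap = FFFFFF..FFFF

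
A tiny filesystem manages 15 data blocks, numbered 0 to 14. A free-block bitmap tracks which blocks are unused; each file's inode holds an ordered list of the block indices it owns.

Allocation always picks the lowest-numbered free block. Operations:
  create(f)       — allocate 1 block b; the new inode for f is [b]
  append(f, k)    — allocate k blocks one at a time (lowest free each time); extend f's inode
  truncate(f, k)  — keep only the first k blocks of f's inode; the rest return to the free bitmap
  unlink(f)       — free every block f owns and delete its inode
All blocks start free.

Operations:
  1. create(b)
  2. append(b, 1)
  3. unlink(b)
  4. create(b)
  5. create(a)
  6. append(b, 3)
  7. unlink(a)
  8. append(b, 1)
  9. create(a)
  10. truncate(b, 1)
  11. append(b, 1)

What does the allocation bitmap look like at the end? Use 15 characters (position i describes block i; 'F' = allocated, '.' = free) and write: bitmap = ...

  1. create(b)  ⇒  F..............  {b→[0]}
  2. append(b, 1)  ⇒  FF.............  {b→[0, 1]}
  3. unlink(b)  ⇒  ...............  {}
  4. create(b)  ⇒  F..............  {b→[0]}
  5. create(a)  ⇒  FF.............  {a→[1]; b→[0]}
  6. append(b, 3)  ⇒  FFFFF..........  {a→[1]; b→[0, 2, 3, 4]}
  7. unlink(a)  ⇒  F.FFF..........  {b→[0, 2, 3, 4]}
  8. append(b, 1)  ⇒  FFFFF..........  {b→[0, 2, 3, 4, 1]}
  9. create(a)  ⇒  FFFFFF.........  {a→[5]; b→[0, 2, 3, 4, 1]}
  10. truncate(b, 1)  ⇒  F....F.........  {a→[5]; b→[0]}
  11. append(b, 1)  ⇒  FF...F.........  {a→[5]; b→[0, 1]}

bitmap = FF...F.........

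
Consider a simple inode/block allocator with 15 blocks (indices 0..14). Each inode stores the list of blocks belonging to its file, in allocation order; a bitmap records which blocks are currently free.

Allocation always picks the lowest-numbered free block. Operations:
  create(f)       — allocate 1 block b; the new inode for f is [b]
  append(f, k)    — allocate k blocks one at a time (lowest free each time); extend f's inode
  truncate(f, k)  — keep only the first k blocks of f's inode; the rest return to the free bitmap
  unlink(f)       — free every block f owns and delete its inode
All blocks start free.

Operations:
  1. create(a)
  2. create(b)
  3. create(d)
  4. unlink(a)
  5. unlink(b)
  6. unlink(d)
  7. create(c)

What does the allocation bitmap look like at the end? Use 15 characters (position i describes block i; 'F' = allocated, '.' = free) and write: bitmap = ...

bitmap = F..............

[1] create(a) — a=0 (map F..............)
[2] create(b) — a=0 b=1 (map FF.............)
[3] create(d) — a=0 b=1 d=2 (map FFF............)
[4] unlink(a) — b=1 d=2 (map .FF............)
[5] unlink(b) — d=2 (map ..F............)
[6] unlink(d) —  (map ...............)
[7] create(c) — c=0 (map F..............)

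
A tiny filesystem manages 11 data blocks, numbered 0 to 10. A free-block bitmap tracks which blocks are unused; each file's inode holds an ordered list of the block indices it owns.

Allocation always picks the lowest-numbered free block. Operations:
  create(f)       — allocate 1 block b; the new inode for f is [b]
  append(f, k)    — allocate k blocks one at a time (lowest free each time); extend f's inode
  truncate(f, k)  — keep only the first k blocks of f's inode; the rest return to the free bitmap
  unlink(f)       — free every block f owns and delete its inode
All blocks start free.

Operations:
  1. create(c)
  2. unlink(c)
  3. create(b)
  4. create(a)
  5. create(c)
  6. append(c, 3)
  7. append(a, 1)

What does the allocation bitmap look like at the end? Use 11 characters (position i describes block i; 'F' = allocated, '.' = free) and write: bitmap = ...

after create(c) → c:[0]  free=[F..........]
after unlink(c) →   free=[...........]
after create(b) → b:[0]  free=[F..........]
after create(a) → a:[1], b:[0]  free=[FF.........]
after create(c) → a:[1], b:[0], c:[2]  free=[FFF........]
after append(c, 3) → a:[1], b:[0], c:[2, 3, 4, 5]  free=[FFFFFF.....]
after append(a, 1) → a:[1, 6], b:[0], c:[2, 3, 4, 5]  free=[FFFFFFF....]

bitmap = FFFFFFF....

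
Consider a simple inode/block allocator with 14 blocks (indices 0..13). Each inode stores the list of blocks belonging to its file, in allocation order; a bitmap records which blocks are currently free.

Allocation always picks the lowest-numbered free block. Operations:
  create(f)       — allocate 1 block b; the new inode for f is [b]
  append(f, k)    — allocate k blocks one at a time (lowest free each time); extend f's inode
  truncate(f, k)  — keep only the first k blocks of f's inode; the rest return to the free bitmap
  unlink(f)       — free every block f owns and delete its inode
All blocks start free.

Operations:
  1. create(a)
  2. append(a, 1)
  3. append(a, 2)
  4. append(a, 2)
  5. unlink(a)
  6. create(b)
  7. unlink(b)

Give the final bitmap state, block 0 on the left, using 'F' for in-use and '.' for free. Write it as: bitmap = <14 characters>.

  1. create(a)  ⇒  F.............  {a→[0]}
  2. append(a, 1)  ⇒  FF............  {a→[0, 1]}
  3. append(a, 2)  ⇒  FFFF..........  {a→[0, 1, 2, 3]}
  4. append(a, 2)  ⇒  FFFFFF........  {a→[0, 1, 2, 3, 4, 5]}
  5. unlink(a)  ⇒  ..............  {}
  6. create(b)  ⇒  F.............  {b→[0]}
  7. unlink(b)  ⇒  ..............  {}

bitmap = ..............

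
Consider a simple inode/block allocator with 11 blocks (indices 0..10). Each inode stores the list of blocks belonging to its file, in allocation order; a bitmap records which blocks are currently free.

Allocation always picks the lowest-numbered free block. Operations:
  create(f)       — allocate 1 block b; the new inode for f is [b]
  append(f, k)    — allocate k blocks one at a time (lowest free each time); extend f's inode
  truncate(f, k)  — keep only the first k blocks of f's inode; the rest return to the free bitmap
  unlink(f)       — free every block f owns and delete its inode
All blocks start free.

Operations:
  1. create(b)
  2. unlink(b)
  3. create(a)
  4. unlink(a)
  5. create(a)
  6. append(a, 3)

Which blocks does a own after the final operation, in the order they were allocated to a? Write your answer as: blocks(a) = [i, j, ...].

blocks(a) = [0, 1, 2, 3]

after create(b) → b:[0]  free=[F..........]
after unlink(b) →   free=[...........]
after create(a) → a:[0]  free=[F..........]
after unlink(a) →   free=[...........]
after create(a) → a:[0]  free=[F..........]
after append(a, 3) → a:[0, 1, 2, 3]  free=[FFFF.......]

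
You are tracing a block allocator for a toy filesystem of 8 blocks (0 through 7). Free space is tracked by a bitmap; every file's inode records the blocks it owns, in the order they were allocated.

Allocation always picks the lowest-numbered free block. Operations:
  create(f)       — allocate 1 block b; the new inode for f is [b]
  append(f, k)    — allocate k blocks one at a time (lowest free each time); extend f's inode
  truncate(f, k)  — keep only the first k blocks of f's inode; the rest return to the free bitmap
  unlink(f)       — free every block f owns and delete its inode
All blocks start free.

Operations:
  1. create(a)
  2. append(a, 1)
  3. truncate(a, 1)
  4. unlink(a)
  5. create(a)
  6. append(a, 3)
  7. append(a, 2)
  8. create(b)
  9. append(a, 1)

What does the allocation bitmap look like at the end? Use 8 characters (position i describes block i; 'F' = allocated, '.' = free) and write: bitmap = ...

after create(a) → a:[0]  free=[F.......]
after append(a, 1) → a:[0, 1]  free=[FF......]
after truncate(a, 1) → a:[0]  free=[F.......]
after unlink(a) →   free=[........]
after create(a) → a:[0]  free=[F.......]
after append(a, 3) → a:[0, 1, 2, 3]  free=[FFFF....]
after append(a, 2) → a:[0, 1, 2, 3, 4, 5]  free=[FFFFFF..]
after create(b) → a:[0, 1, 2, 3, 4, 5], b:[6]  free=[FFFFFFF.]
after append(a, 1) → a:[0, 1, 2, 3, 4, 5, 7], b:[6]  free=[FFFFFFFF]

bitmap = FFFFFFFF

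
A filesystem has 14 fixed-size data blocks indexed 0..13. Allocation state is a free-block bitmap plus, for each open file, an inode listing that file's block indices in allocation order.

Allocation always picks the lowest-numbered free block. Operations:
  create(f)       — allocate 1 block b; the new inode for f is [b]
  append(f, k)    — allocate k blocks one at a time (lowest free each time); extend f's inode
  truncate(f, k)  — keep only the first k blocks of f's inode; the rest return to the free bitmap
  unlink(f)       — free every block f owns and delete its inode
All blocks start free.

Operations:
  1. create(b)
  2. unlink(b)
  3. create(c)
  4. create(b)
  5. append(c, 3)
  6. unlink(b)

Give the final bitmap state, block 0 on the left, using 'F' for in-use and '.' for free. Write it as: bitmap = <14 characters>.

bitmap = F.FFF.........

after create(b) → b:[0]  free=[F.............]
after unlink(b) →   free=[..............]
after create(c) → c:[0]  free=[F.............]
after create(b) → b:[1], c:[0]  free=[FF............]
after append(c, 3) → b:[1], c:[0, 2, 3, 4]  free=[FFFFF.........]
after unlink(b) → c:[0, 2, 3, 4]  free=[F.FFF.........]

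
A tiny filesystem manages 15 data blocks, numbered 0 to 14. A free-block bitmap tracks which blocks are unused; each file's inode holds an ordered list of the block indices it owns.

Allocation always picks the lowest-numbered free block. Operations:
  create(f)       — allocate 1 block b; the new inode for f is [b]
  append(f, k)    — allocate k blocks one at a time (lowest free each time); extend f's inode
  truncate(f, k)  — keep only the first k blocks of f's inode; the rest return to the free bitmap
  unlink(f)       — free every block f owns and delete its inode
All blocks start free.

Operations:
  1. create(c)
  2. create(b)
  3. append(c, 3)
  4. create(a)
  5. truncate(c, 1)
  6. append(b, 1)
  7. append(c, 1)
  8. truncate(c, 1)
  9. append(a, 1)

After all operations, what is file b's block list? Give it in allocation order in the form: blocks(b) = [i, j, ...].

[1] create(c) — c=0 (map F..............)
[2] create(b) — b=1 c=0 (map FF.............)
[3] append(c, 3) — b=1 c=0,2,3,4 (map FFFFF..........)
[4] create(a) — a=5 b=1 c=0,2,3,4 (map FFFFFF.........)
[5] truncate(c, 1) — a=5 b=1 c=0 (map FF...F.........)
[6] append(b, 1) — a=5 b=1,2 c=0 (map FFF..F.........)
[7] append(c, 1) — a=5 b=1,2 c=0,3 (map FFFF.F.........)
[8] truncate(c, 1) — a=5 b=1,2 c=0 (map FFF..F.........)
[9] append(a, 1) — a=5,3 b=1,2 c=0 (map FFFF.F.........)

blocks(b) = [1, 2]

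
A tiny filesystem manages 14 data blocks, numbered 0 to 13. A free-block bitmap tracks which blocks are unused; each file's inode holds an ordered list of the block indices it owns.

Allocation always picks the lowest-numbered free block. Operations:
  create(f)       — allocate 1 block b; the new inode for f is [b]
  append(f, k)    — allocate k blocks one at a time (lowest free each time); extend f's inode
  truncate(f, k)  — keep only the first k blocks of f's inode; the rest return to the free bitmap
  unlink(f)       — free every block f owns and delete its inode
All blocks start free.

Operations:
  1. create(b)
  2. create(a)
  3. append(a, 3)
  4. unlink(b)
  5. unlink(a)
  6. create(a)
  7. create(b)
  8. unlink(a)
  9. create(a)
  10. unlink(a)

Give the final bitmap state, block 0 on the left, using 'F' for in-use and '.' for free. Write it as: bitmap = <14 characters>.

bitmap = .F............

[1] create(b) — b=0 (map F.............)
[2] create(a) — a=1 b=0 (map FF............)
[3] append(a, 3) — a=1,2,3,4 b=0 (map FFFFF.........)
[4] unlink(b) — a=1,2,3,4 (map .FFFF.........)
[5] unlink(a) —  (map ..............)
[6] create(a) — a=0 (map F.............)
[7] create(b) — a=0 b=1 (map FF............)
[8] unlink(a) — b=1 (map .F............)
[9] create(a) — a=0 b=1 (map FF............)
[10] unlink(a) — b=1 (map .F............)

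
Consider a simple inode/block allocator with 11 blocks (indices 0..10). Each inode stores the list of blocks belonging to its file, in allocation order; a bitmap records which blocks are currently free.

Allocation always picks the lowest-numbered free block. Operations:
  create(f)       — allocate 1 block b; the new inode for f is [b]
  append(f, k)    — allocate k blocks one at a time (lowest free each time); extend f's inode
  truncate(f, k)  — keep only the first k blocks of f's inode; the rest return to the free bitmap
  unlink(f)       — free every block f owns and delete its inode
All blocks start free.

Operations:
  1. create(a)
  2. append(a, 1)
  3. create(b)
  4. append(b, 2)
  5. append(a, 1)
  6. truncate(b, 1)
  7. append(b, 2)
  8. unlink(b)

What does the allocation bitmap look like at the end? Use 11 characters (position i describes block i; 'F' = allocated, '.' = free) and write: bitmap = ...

create(a): bitmap=F.......... | a=[0]
append(a, 1): bitmap=FF......... | a=[0, 1]
create(b): bitmap=FFF........ | a=[0, 1] b=[2]
append(b, 2): bitmap=FFFFF...... | a=[0, 1] b=[2, 3, 4]
append(a, 1): bitmap=FFFFFF..... | a=[0, 1, 5] b=[2, 3, 4]
truncate(b, 1): bitmap=FFF..F..... | a=[0, 1, 5] b=[2]
append(b, 2): bitmap=FFFFFF..... | a=[0, 1, 5] b=[2, 3, 4]
unlink(b): bitmap=FF...F..... | a=[0, 1, 5]

bitmap = FF...F.....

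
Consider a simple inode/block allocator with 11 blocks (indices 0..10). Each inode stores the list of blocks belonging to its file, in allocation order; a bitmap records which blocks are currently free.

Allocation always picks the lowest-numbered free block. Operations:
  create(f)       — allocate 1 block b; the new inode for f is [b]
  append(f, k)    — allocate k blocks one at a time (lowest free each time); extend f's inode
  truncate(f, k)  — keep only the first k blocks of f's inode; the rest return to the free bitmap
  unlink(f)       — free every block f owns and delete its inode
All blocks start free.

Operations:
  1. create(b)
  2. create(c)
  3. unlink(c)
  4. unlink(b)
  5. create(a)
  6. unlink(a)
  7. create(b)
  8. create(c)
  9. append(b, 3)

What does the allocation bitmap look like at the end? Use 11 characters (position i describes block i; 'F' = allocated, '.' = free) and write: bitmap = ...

bitmap = FFFFF......

  1. create(b)  ⇒  F..........  {b→[0]}
  2. create(c)  ⇒  FF.........  {b→[0]; c→[1]}
  3. unlink(c)  ⇒  F..........  {b→[0]}
  4. unlink(b)  ⇒  ...........  {}
  5. create(a)  ⇒  F..........  {a→[0]}
  6. unlink(a)  ⇒  ...........  {}
  7. create(b)  ⇒  F..........  {b→[0]}
  8. create(c)  ⇒  FF.........  {b→[0]; c→[1]}
  9. append(b, 3)  ⇒  FFFFF......  {b→[0, 2, 3, 4]; c→[1]}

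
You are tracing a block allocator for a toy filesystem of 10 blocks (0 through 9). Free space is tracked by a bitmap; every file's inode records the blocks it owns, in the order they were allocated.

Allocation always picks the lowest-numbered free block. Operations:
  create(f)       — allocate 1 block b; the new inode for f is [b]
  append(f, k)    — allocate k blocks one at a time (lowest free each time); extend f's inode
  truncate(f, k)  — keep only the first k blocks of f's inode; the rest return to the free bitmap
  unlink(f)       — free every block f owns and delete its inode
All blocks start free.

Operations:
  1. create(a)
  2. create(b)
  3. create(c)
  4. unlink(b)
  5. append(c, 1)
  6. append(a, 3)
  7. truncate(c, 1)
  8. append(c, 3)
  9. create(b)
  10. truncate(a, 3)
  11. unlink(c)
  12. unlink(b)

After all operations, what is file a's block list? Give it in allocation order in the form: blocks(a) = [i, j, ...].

blocks(a) = [0, 3, 4]

after create(a) → a:[0]  free=[F.........]
after create(b) → a:[0], b:[1]  free=[FF........]
after create(c) → a:[0], b:[1], c:[2]  free=[FFF.......]
after unlink(b) → a:[0], c:[2]  free=[F.F.......]
after append(c, 1) → a:[0], c:[2, 1]  free=[FFF.......]
after append(a, 3) → a:[0, 3, 4, 5], c:[2, 1]  free=[FFFFFF....]
after truncate(c, 1) → a:[0, 3, 4, 5], c:[2]  free=[F.FFFF....]
after append(c, 3) → a:[0, 3, 4, 5], c:[2, 1, 6, 7]  free=[FFFFFFFF..]
after create(b) → a:[0, 3, 4, 5], b:[8], c:[2, 1, 6, 7]  free=[FFFFFFFFF.]
after truncate(a, 3) → a:[0, 3, 4], b:[8], c:[2, 1, 6, 7]  free=[FFFFF.FFF.]
after unlink(c) → a:[0, 3, 4], b:[8]  free=[F..FF...F.]
after unlink(b) → a:[0, 3, 4]  free=[F..FF.....]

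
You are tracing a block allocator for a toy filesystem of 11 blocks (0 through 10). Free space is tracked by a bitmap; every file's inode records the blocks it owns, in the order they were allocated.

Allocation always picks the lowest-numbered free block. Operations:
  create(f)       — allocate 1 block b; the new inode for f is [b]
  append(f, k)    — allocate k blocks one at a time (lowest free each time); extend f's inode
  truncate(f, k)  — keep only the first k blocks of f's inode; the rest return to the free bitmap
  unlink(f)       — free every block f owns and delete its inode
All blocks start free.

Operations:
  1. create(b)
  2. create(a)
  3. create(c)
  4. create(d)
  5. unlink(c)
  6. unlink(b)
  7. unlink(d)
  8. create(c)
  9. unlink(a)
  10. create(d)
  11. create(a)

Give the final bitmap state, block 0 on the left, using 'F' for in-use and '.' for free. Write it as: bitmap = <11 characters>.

  1. create(b)  ⇒  F..........  {b→[0]}
  2. create(a)  ⇒  FF.........  {a→[1]; b→[0]}
  3. create(c)  ⇒  FFF........  {a→[1]; b→[0]; c→[2]}
  4. create(d)  ⇒  FFFF.......  {a→[1]; b→[0]; c→[2]; d→[3]}
  5. unlink(c)  ⇒  FF.F.......  {a→[1]; b→[0]; d→[3]}
  6. unlink(b)  ⇒  .F.F.......  {a→[1]; d→[3]}
  7. unlink(d)  ⇒  .F.........  {a→[1]}
  8. create(c)  ⇒  FF.........  {a→[1]; c→[0]}
  9. unlink(a)  ⇒  F..........  {c→[0]}
  10. create(d)  ⇒  FF.........  {c→[0]; d→[1]}
  11. create(a)  ⇒  FFF........  {a→[2]; c→[0]; d→[1]}

bitmap = FFF........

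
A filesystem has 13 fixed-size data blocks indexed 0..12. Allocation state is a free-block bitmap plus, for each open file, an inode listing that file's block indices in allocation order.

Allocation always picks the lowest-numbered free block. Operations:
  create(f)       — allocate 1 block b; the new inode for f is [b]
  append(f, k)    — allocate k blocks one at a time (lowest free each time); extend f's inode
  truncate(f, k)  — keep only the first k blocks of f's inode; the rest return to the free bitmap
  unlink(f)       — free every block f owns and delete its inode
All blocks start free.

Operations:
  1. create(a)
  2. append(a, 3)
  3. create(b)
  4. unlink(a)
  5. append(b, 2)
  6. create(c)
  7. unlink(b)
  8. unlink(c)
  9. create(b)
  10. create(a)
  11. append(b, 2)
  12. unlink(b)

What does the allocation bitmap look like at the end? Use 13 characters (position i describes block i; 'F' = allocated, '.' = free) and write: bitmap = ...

[1] create(a) — a=0 (map F............)
[2] append(a, 3) — a=0,1,2,3 (map FFFF.........)
[3] create(b) — a=0,1,2,3 b=4 (map FFFFF........)
[4] unlink(a) — b=4 (map ....F........)
[5] append(b, 2) — b=4,0,1 (map FF..F........)
[6] create(c) — b=4,0,1 c=2 (map FFF.F........)
[7] unlink(b) — c=2 (map ..F..........)
[8] unlink(c) —  (map .............)
[9] create(b) — b=0 (map F............)
[10] create(a) — a=1 b=0 (map FF...........)
[11] append(b, 2) — a=1 b=0,2,3 (map FFFF.........)
[12] unlink(b) — a=1 (map .F...........)

bitmap = .F...........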